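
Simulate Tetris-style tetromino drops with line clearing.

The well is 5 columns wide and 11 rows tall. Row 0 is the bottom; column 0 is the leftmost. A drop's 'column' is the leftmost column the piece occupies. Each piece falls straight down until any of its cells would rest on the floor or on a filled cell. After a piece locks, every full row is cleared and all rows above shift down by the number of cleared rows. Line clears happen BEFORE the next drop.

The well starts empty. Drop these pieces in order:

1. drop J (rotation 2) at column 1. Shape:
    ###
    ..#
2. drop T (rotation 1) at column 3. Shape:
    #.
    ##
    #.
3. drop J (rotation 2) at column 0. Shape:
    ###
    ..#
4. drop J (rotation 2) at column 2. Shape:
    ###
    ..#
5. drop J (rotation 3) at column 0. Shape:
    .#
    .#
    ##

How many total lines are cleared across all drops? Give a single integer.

Drop 1: J rot2 at col 1 lands with bottom-row=0; cleared 0 line(s) (total 0); column heights now [0 2 2 2 0], max=2
Drop 2: T rot1 at col 3 lands with bottom-row=2; cleared 0 line(s) (total 0); column heights now [0 2 2 5 4], max=5
Drop 3: J rot2 at col 0 lands with bottom-row=2; cleared 1 line(s) (total 1); column heights now [0 2 3 4 0], max=4
Drop 4: J rot2 at col 2 lands with bottom-row=3; cleared 0 line(s) (total 1); column heights now [0 2 5 5 5], max=5
Drop 5: J rot3 at col 0 lands with bottom-row=2; cleared 0 line(s) (total 1); column heights now [3 5 5 5 5], max=5

Answer: 1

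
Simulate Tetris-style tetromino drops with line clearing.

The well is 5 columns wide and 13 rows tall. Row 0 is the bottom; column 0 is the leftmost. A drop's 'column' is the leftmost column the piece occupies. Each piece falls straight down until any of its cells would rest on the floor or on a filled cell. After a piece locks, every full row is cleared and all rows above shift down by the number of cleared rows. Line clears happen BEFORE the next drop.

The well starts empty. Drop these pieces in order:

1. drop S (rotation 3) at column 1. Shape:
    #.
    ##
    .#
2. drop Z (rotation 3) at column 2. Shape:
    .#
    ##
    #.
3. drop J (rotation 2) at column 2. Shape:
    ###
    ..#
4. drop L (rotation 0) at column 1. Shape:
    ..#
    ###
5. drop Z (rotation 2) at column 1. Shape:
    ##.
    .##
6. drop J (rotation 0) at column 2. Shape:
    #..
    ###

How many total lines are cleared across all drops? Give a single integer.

Answer: 0

Derivation:
Drop 1: S rot3 at col 1 lands with bottom-row=0; cleared 0 line(s) (total 0); column heights now [0 3 2 0 0], max=3
Drop 2: Z rot3 at col 2 lands with bottom-row=2; cleared 0 line(s) (total 0); column heights now [0 3 4 5 0], max=5
Drop 3: J rot2 at col 2 lands with bottom-row=4; cleared 0 line(s) (total 0); column heights now [0 3 6 6 6], max=6
Drop 4: L rot0 at col 1 lands with bottom-row=6; cleared 0 line(s) (total 0); column heights now [0 7 7 8 6], max=8
Drop 5: Z rot2 at col 1 lands with bottom-row=8; cleared 0 line(s) (total 0); column heights now [0 10 10 9 6], max=10
Drop 6: J rot0 at col 2 lands with bottom-row=10; cleared 0 line(s) (total 0); column heights now [0 10 12 11 11], max=12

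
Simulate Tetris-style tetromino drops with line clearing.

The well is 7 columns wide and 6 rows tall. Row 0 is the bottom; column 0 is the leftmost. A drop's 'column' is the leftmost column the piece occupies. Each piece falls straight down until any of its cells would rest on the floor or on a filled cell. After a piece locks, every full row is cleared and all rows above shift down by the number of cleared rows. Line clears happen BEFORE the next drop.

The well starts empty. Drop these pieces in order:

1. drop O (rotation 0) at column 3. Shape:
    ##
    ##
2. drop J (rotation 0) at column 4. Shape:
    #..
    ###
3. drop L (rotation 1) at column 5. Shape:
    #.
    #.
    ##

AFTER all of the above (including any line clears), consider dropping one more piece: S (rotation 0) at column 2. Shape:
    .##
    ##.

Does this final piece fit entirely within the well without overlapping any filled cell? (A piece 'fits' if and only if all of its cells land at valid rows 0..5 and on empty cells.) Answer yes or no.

Drop 1: O rot0 at col 3 lands with bottom-row=0; cleared 0 line(s) (total 0); column heights now [0 0 0 2 2 0 0], max=2
Drop 2: J rot0 at col 4 lands with bottom-row=2; cleared 0 line(s) (total 0); column heights now [0 0 0 2 4 3 3], max=4
Drop 3: L rot1 at col 5 lands with bottom-row=3; cleared 0 line(s) (total 0); column heights now [0 0 0 2 4 6 4], max=6
Test piece S rot0 at col 2 (width 3): heights before test = [0 0 0 2 4 6 4]; fits = True

Answer: yes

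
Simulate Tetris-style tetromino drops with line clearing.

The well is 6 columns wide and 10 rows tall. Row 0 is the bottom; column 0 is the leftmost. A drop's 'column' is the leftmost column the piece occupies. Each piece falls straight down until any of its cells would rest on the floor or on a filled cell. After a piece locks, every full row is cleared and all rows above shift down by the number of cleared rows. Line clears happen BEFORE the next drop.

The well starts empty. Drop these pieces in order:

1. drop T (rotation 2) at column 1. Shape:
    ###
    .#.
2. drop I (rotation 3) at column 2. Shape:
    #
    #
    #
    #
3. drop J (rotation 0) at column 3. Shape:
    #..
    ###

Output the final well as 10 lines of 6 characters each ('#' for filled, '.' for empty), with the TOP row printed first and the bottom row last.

Drop 1: T rot2 at col 1 lands with bottom-row=0; cleared 0 line(s) (total 0); column heights now [0 2 2 2 0 0], max=2
Drop 2: I rot3 at col 2 lands with bottom-row=2; cleared 0 line(s) (total 0); column heights now [0 2 6 2 0 0], max=6
Drop 3: J rot0 at col 3 lands with bottom-row=2; cleared 0 line(s) (total 0); column heights now [0 2 6 4 3 3], max=6

Answer: ......
......
......
......
..#...
..#...
..##..
..####
.###..
..#...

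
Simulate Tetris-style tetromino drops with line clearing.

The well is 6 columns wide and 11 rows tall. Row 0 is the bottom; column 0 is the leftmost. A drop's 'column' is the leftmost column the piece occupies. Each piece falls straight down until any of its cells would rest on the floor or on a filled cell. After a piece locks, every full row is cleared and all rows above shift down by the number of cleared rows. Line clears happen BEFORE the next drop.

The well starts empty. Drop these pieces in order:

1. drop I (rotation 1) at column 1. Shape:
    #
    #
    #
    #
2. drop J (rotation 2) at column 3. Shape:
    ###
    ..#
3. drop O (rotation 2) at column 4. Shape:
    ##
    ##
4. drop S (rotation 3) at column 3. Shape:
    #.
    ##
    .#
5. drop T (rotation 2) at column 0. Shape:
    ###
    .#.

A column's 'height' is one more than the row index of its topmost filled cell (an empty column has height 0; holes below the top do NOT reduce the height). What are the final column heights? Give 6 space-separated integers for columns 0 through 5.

Drop 1: I rot1 at col 1 lands with bottom-row=0; cleared 0 line(s) (total 0); column heights now [0 4 0 0 0 0], max=4
Drop 2: J rot2 at col 3 lands with bottom-row=0; cleared 0 line(s) (total 0); column heights now [0 4 0 2 2 2], max=4
Drop 3: O rot2 at col 4 lands with bottom-row=2; cleared 0 line(s) (total 0); column heights now [0 4 0 2 4 4], max=4
Drop 4: S rot3 at col 3 lands with bottom-row=4; cleared 0 line(s) (total 0); column heights now [0 4 0 7 6 4], max=7
Drop 5: T rot2 at col 0 lands with bottom-row=4; cleared 0 line(s) (total 0); column heights now [6 6 6 7 6 4], max=7

Answer: 6 6 6 7 6 4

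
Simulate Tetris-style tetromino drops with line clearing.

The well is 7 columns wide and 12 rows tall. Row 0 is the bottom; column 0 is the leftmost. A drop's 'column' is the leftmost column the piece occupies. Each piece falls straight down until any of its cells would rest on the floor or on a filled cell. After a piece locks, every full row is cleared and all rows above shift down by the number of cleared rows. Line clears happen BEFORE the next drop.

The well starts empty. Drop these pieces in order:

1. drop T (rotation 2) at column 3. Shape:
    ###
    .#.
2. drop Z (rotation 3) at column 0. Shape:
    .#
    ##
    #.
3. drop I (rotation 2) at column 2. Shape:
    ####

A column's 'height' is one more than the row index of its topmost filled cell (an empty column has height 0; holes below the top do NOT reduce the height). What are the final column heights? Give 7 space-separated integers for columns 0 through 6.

Drop 1: T rot2 at col 3 lands with bottom-row=0; cleared 0 line(s) (total 0); column heights now [0 0 0 2 2 2 0], max=2
Drop 2: Z rot3 at col 0 lands with bottom-row=0; cleared 0 line(s) (total 0); column heights now [2 3 0 2 2 2 0], max=3
Drop 3: I rot2 at col 2 lands with bottom-row=2; cleared 0 line(s) (total 0); column heights now [2 3 3 3 3 3 0], max=3

Answer: 2 3 3 3 3 3 0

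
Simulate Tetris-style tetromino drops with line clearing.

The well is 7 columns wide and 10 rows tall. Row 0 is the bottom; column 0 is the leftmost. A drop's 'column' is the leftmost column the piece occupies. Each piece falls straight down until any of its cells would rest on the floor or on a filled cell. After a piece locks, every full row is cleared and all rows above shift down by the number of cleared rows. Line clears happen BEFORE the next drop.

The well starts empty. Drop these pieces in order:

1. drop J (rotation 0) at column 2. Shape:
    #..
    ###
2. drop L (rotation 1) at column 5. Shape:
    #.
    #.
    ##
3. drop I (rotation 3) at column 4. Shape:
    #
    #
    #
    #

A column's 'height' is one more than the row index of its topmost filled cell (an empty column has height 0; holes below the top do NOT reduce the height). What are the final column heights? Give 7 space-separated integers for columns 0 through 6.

Drop 1: J rot0 at col 2 lands with bottom-row=0; cleared 0 line(s) (total 0); column heights now [0 0 2 1 1 0 0], max=2
Drop 2: L rot1 at col 5 lands with bottom-row=0; cleared 0 line(s) (total 0); column heights now [0 0 2 1 1 3 1], max=3
Drop 3: I rot3 at col 4 lands with bottom-row=1; cleared 0 line(s) (total 0); column heights now [0 0 2 1 5 3 1], max=5

Answer: 0 0 2 1 5 3 1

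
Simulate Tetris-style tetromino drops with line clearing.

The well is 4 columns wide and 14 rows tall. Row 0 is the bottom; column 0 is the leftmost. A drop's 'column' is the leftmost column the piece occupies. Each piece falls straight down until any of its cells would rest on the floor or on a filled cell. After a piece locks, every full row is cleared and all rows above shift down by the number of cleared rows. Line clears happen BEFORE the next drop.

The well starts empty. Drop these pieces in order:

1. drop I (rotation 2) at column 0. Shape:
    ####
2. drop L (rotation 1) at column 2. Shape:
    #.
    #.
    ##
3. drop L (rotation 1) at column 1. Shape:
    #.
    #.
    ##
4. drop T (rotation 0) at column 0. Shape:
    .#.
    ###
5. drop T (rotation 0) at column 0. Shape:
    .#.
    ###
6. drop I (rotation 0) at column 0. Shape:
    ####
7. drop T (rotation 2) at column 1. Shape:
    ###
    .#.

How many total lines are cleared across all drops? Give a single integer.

Drop 1: I rot2 at col 0 lands with bottom-row=0; cleared 1 line(s) (total 1); column heights now [0 0 0 0], max=0
Drop 2: L rot1 at col 2 lands with bottom-row=0; cleared 0 line(s) (total 1); column heights now [0 0 3 1], max=3
Drop 3: L rot1 at col 1 lands with bottom-row=3; cleared 0 line(s) (total 1); column heights now [0 6 4 1], max=6
Drop 4: T rot0 at col 0 lands with bottom-row=6; cleared 0 line(s) (total 1); column heights now [7 8 7 1], max=8
Drop 5: T rot0 at col 0 lands with bottom-row=8; cleared 0 line(s) (total 1); column heights now [9 10 9 1], max=10
Drop 6: I rot0 at col 0 lands with bottom-row=10; cleared 1 line(s) (total 2); column heights now [9 10 9 1], max=10
Drop 7: T rot2 at col 1 lands with bottom-row=9; cleared 0 line(s) (total 2); column heights now [9 11 11 11], max=11

Answer: 2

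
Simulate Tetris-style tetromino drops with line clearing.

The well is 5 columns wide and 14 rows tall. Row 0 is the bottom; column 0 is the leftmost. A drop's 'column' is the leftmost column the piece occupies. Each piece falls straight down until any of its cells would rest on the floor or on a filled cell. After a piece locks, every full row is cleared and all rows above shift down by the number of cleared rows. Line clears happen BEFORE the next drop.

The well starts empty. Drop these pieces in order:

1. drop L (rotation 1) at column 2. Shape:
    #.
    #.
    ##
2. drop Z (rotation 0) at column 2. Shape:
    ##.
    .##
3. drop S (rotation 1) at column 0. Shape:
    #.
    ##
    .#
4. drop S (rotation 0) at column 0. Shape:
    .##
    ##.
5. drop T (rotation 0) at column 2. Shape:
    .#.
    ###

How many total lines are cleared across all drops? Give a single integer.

Drop 1: L rot1 at col 2 lands with bottom-row=0; cleared 0 line(s) (total 0); column heights now [0 0 3 1 0], max=3
Drop 2: Z rot0 at col 2 lands with bottom-row=2; cleared 0 line(s) (total 0); column heights now [0 0 4 4 3], max=4
Drop 3: S rot1 at col 0 lands with bottom-row=0; cleared 0 line(s) (total 0); column heights now [3 2 4 4 3], max=4
Drop 4: S rot0 at col 0 lands with bottom-row=3; cleared 0 line(s) (total 0); column heights now [4 5 5 4 3], max=5
Drop 5: T rot0 at col 2 lands with bottom-row=5; cleared 0 line(s) (total 0); column heights now [4 5 6 7 6], max=7

Answer: 0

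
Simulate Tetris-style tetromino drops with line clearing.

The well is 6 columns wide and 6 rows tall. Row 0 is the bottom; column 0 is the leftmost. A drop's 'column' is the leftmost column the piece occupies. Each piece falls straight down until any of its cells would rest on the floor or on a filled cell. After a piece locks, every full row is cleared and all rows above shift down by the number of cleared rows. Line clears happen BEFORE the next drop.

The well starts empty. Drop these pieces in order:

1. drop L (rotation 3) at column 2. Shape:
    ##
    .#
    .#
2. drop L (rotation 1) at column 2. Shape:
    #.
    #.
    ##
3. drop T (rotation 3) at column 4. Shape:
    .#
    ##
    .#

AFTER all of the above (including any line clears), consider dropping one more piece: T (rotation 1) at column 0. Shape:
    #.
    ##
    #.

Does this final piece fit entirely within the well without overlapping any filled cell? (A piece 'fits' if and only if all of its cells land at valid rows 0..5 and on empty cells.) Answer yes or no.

Answer: yes

Derivation:
Drop 1: L rot3 at col 2 lands with bottom-row=0; cleared 0 line(s) (total 0); column heights now [0 0 3 3 0 0], max=3
Drop 2: L rot1 at col 2 lands with bottom-row=3; cleared 0 line(s) (total 0); column heights now [0 0 6 4 0 0], max=6
Drop 3: T rot3 at col 4 lands with bottom-row=0; cleared 0 line(s) (total 0); column heights now [0 0 6 4 2 3], max=6
Test piece T rot1 at col 0 (width 2): heights before test = [0 0 6 4 2 3]; fits = True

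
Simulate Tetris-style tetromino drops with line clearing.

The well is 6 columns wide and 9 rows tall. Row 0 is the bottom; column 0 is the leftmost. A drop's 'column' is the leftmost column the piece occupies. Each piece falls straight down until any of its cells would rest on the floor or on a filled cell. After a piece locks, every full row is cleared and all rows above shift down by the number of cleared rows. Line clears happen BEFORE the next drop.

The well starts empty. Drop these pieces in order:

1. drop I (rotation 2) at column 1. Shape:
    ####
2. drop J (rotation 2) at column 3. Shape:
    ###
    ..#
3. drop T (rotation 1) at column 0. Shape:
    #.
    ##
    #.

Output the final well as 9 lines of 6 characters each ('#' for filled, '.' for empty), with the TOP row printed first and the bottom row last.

Answer: ......
......
......
......
......
......
......
#.....
##.###

Derivation:
Drop 1: I rot2 at col 1 lands with bottom-row=0; cleared 0 line(s) (total 0); column heights now [0 1 1 1 1 0], max=1
Drop 2: J rot2 at col 3 lands with bottom-row=0; cleared 0 line(s) (total 0); column heights now [0 1 1 2 2 2], max=2
Drop 3: T rot1 at col 0 lands with bottom-row=0; cleared 1 line(s) (total 1); column heights now [2 1 0 1 1 1], max=2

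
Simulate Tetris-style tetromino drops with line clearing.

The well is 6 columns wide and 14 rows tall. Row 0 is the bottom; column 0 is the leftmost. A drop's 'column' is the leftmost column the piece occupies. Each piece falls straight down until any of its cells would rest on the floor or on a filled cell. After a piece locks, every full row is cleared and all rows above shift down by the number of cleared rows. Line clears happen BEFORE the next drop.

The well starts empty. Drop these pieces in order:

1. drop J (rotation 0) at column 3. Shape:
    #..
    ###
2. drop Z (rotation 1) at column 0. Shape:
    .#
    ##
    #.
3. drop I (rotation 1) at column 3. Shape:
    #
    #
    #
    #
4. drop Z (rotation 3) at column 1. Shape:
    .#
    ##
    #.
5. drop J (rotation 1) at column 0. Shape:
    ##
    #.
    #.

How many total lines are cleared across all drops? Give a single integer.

Answer: 0

Derivation:
Drop 1: J rot0 at col 3 lands with bottom-row=0; cleared 0 line(s) (total 0); column heights now [0 0 0 2 1 1], max=2
Drop 2: Z rot1 at col 0 lands with bottom-row=0; cleared 0 line(s) (total 0); column heights now [2 3 0 2 1 1], max=3
Drop 3: I rot1 at col 3 lands with bottom-row=2; cleared 0 line(s) (total 0); column heights now [2 3 0 6 1 1], max=6
Drop 4: Z rot3 at col 1 lands with bottom-row=3; cleared 0 line(s) (total 0); column heights now [2 5 6 6 1 1], max=6
Drop 5: J rot1 at col 0 lands with bottom-row=3; cleared 0 line(s) (total 0); column heights now [6 6 6 6 1 1], max=6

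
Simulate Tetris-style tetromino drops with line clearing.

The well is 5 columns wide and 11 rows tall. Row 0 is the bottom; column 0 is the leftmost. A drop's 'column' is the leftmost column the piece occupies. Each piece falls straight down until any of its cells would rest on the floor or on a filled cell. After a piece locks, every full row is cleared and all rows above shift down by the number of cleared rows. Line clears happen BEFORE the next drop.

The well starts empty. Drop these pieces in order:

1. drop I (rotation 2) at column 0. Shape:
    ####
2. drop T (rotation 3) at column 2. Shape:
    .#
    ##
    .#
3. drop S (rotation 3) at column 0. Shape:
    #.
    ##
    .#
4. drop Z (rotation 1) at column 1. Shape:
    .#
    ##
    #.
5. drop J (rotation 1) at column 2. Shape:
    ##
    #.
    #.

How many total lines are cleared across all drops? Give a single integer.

Answer: 0

Derivation:
Drop 1: I rot2 at col 0 lands with bottom-row=0; cleared 0 line(s) (total 0); column heights now [1 1 1 1 0], max=1
Drop 2: T rot3 at col 2 lands with bottom-row=1; cleared 0 line(s) (total 0); column heights now [1 1 3 4 0], max=4
Drop 3: S rot3 at col 0 lands with bottom-row=1; cleared 0 line(s) (total 0); column heights now [4 3 3 4 0], max=4
Drop 4: Z rot1 at col 1 lands with bottom-row=3; cleared 0 line(s) (total 0); column heights now [4 5 6 4 0], max=6
Drop 5: J rot1 at col 2 lands with bottom-row=6; cleared 0 line(s) (total 0); column heights now [4 5 9 9 0], max=9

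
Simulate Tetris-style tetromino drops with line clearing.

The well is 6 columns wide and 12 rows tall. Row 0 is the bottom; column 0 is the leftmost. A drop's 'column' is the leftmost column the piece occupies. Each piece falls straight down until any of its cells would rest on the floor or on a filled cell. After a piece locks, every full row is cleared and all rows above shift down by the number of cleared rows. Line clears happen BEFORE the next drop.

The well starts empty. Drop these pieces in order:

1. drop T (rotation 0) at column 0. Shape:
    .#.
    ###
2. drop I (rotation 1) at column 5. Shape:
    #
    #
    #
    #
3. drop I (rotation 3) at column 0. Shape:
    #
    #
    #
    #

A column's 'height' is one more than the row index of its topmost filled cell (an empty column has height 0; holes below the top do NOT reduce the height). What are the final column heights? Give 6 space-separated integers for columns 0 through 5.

Answer: 5 2 1 0 0 4

Derivation:
Drop 1: T rot0 at col 0 lands with bottom-row=0; cleared 0 line(s) (total 0); column heights now [1 2 1 0 0 0], max=2
Drop 2: I rot1 at col 5 lands with bottom-row=0; cleared 0 line(s) (total 0); column heights now [1 2 1 0 0 4], max=4
Drop 3: I rot3 at col 0 lands with bottom-row=1; cleared 0 line(s) (total 0); column heights now [5 2 1 0 0 4], max=5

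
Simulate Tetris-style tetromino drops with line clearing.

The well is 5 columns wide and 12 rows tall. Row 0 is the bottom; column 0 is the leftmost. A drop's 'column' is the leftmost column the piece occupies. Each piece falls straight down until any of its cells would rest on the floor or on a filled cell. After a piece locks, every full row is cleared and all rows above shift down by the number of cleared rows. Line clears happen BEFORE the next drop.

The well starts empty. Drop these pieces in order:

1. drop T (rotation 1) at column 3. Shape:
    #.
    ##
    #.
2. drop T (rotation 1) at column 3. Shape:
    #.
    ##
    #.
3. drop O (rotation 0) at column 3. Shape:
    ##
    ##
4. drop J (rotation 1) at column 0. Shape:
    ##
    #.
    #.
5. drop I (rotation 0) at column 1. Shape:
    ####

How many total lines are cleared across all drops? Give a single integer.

Drop 1: T rot1 at col 3 lands with bottom-row=0; cleared 0 line(s) (total 0); column heights now [0 0 0 3 2], max=3
Drop 2: T rot1 at col 3 lands with bottom-row=3; cleared 0 line(s) (total 0); column heights now [0 0 0 6 5], max=6
Drop 3: O rot0 at col 3 lands with bottom-row=6; cleared 0 line(s) (total 0); column heights now [0 0 0 8 8], max=8
Drop 4: J rot1 at col 0 lands with bottom-row=0; cleared 0 line(s) (total 0); column heights now [3 3 0 8 8], max=8
Drop 5: I rot0 at col 1 lands with bottom-row=8; cleared 0 line(s) (total 0); column heights now [3 9 9 9 9], max=9

Answer: 0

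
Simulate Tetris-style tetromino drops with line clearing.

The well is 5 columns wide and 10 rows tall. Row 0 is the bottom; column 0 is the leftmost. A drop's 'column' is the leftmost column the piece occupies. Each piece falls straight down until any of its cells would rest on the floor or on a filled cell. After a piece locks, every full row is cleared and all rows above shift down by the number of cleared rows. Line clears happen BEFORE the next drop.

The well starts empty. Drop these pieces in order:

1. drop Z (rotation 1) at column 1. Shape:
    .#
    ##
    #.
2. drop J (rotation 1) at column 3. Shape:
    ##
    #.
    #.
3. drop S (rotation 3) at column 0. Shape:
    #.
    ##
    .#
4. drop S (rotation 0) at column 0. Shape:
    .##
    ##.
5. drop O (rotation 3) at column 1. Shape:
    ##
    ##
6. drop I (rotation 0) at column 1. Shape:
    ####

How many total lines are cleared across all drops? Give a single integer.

Drop 1: Z rot1 at col 1 lands with bottom-row=0; cleared 0 line(s) (total 0); column heights now [0 2 3 0 0], max=3
Drop 2: J rot1 at col 3 lands with bottom-row=0; cleared 0 line(s) (total 0); column heights now [0 2 3 3 3], max=3
Drop 3: S rot3 at col 0 lands with bottom-row=2; cleared 0 line(s) (total 0); column heights now [5 4 3 3 3], max=5
Drop 4: S rot0 at col 0 lands with bottom-row=5; cleared 0 line(s) (total 0); column heights now [6 7 7 3 3], max=7
Drop 5: O rot3 at col 1 lands with bottom-row=7; cleared 0 line(s) (total 0); column heights now [6 9 9 3 3], max=9
Drop 6: I rot0 at col 1 lands with bottom-row=9; cleared 0 line(s) (total 0); column heights now [6 10 10 10 10], max=10

Answer: 0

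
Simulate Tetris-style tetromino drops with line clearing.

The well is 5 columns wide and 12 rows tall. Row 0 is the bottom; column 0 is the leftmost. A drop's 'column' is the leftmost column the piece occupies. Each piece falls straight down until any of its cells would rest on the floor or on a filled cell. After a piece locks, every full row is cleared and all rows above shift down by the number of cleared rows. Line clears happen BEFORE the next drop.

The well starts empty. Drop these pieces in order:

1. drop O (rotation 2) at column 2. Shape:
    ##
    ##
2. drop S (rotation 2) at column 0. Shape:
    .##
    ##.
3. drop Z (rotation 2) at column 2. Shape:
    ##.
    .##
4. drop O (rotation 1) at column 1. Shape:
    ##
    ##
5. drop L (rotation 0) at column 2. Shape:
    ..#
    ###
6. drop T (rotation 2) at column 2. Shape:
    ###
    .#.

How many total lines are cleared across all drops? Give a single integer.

Answer: 0

Derivation:
Drop 1: O rot2 at col 2 lands with bottom-row=0; cleared 0 line(s) (total 0); column heights now [0 0 2 2 0], max=2
Drop 2: S rot2 at col 0 lands with bottom-row=1; cleared 0 line(s) (total 0); column heights now [2 3 3 2 0], max=3
Drop 3: Z rot2 at col 2 lands with bottom-row=2; cleared 0 line(s) (total 0); column heights now [2 3 4 4 3], max=4
Drop 4: O rot1 at col 1 lands with bottom-row=4; cleared 0 line(s) (total 0); column heights now [2 6 6 4 3], max=6
Drop 5: L rot0 at col 2 lands with bottom-row=6; cleared 0 line(s) (total 0); column heights now [2 6 7 7 8], max=8
Drop 6: T rot2 at col 2 lands with bottom-row=7; cleared 0 line(s) (total 0); column heights now [2 6 9 9 9], max=9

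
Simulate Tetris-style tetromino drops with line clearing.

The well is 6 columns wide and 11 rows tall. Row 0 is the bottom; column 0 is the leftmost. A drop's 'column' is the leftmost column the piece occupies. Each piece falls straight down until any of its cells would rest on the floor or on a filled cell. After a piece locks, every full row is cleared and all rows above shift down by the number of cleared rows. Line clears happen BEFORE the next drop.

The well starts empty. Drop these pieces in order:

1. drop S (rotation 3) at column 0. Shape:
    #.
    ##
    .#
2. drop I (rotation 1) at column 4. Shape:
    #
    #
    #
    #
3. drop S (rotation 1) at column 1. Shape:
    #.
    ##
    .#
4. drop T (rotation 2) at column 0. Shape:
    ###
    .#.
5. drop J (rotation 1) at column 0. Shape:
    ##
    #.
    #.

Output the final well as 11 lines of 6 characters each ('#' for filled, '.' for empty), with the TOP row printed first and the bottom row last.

Answer: ......
......
##....
#.....
#.....
###...
.#....
.#..#.
###.#.
###.#.
.#..#.

Derivation:
Drop 1: S rot3 at col 0 lands with bottom-row=0; cleared 0 line(s) (total 0); column heights now [3 2 0 0 0 0], max=3
Drop 2: I rot1 at col 4 lands with bottom-row=0; cleared 0 line(s) (total 0); column heights now [3 2 0 0 4 0], max=4
Drop 3: S rot1 at col 1 lands with bottom-row=1; cleared 0 line(s) (total 0); column heights now [3 4 3 0 4 0], max=4
Drop 4: T rot2 at col 0 lands with bottom-row=4; cleared 0 line(s) (total 0); column heights now [6 6 6 0 4 0], max=6
Drop 5: J rot1 at col 0 lands with bottom-row=6; cleared 0 line(s) (total 0); column heights now [9 9 6 0 4 0], max=9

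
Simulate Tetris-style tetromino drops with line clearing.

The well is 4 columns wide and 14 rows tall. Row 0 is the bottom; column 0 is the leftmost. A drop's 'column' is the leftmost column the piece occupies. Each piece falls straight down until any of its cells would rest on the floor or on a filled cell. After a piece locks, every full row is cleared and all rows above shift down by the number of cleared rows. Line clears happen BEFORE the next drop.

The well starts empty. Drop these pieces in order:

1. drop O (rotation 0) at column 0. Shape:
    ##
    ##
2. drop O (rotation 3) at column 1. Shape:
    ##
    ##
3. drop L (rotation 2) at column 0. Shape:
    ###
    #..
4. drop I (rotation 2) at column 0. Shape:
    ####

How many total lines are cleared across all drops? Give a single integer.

Drop 1: O rot0 at col 0 lands with bottom-row=0; cleared 0 line(s) (total 0); column heights now [2 2 0 0], max=2
Drop 2: O rot3 at col 1 lands with bottom-row=2; cleared 0 line(s) (total 0); column heights now [2 4 4 0], max=4
Drop 3: L rot2 at col 0 lands with bottom-row=3; cleared 0 line(s) (total 0); column heights now [5 5 5 0], max=5
Drop 4: I rot2 at col 0 lands with bottom-row=5; cleared 1 line(s) (total 1); column heights now [5 5 5 0], max=5

Answer: 1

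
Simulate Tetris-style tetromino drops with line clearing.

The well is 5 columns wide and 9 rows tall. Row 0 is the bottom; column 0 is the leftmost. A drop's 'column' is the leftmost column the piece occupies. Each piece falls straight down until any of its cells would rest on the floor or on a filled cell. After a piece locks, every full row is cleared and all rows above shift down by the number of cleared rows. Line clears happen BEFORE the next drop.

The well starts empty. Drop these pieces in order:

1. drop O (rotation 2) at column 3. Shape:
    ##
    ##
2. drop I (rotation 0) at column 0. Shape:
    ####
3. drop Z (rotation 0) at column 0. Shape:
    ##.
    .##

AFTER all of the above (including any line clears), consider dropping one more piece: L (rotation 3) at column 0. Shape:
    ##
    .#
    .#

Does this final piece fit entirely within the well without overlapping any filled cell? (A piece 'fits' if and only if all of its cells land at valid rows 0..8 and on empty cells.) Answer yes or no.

Drop 1: O rot2 at col 3 lands with bottom-row=0; cleared 0 line(s) (total 0); column heights now [0 0 0 2 2], max=2
Drop 2: I rot0 at col 0 lands with bottom-row=2; cleared 0 line(s) (total 0); column heights now [3 3 3 3 2], max=3
Drop 3: Z rot0 at col 0 lands with bottom-row=3; cleared 0 line(s) (total 0); column heights now [5 5 4 3 2], max=5
Test piece L rot3 at col 0 (width 2): heights before test = [5 5 4 3 2]; fits = True

Answer: yes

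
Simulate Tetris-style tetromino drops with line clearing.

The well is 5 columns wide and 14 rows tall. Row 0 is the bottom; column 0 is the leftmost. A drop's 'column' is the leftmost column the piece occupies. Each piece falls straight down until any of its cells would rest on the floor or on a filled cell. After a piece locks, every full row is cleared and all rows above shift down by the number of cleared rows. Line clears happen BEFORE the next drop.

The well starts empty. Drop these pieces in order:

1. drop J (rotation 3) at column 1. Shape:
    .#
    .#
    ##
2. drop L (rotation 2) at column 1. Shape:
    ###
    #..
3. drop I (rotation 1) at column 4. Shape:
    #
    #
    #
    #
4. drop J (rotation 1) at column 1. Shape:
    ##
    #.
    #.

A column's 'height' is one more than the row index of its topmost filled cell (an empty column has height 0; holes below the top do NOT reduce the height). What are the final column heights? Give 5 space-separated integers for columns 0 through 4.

Drop 1: J rot3 at col 1 lands with bottom-row=0; cleared 0 line(s) (total 0); column heights now [0 1 3 0 0], max=3
Drop 2: L rot2 at col 1 lands with bottom-row=2; cleared 0 line(s) (total 0); column heights now [0 4 4 4 0], max=4
Drop 3: I rot1 at col 4 lands with bottom-row=0; cleared 0 line(s) (total 0); column heights now [0 4 4 4 4], max=4
Drop 4: J rot1 at col 1 lands with bottom-row=4; cleared 0 line(s) (total 0); column heights now [0 7 7 4 4], max=7

Answer: 0 7 7 4 4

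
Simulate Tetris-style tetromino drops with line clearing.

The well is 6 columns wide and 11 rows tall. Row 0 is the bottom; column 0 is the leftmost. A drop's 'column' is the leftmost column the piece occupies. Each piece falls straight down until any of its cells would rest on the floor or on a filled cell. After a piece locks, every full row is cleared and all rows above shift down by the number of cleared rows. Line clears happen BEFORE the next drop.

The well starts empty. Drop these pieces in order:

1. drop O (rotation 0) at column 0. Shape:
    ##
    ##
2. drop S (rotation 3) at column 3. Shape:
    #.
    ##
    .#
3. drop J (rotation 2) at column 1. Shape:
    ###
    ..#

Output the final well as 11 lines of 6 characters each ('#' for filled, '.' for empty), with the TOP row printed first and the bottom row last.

Answer: ......
......
......
......
......
......
.###..
...#..
...#..
##.##.
##..#.

Derivation:
Drop 1: O rot0 at col 0 lands with bottom-row=0; cleared 0 line(s) (total 0); column heights now [2 2 0 0 0 0], max=2
Drop 2: S rot3 at col 3 lands with bottom-row=0; cleared 0 line(s) (total 0); column heights now [2 2 0 3 2 0], max=3
Drop 3: J rot2 at col 1 lands with bottom-row=3; cleared 0 line(s) (total 0); column heights now [2 5 5 5 2 0], max=5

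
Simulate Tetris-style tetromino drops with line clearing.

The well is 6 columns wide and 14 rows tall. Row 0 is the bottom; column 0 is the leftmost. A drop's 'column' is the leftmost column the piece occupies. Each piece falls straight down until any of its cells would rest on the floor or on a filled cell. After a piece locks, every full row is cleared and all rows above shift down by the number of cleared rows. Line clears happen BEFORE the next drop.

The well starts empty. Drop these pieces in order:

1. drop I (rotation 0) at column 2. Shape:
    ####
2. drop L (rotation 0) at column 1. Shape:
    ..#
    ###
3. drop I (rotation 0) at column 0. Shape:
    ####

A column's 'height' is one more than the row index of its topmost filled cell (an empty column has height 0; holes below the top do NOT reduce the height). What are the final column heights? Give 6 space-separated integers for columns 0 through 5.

Drop 1: I rot0 at col 2 lands with bottom-row=0; cleared 0 line(s) (total 0); column heights now [0 0 1 1 1 1], max=1
Drop 2: L rot0 at col 1 lands with bottom-row=1; cleared 0 line(s) (total 0); column heights now [0 2 2 3 1 1], max=3
Drop 3: I rot0 at col 0 lands with bottom-row=3; cleared 0 line(s) (total 0); column heights now [4 4 4 4 1 1], max=4

Answer: 4 4 4 4 1 1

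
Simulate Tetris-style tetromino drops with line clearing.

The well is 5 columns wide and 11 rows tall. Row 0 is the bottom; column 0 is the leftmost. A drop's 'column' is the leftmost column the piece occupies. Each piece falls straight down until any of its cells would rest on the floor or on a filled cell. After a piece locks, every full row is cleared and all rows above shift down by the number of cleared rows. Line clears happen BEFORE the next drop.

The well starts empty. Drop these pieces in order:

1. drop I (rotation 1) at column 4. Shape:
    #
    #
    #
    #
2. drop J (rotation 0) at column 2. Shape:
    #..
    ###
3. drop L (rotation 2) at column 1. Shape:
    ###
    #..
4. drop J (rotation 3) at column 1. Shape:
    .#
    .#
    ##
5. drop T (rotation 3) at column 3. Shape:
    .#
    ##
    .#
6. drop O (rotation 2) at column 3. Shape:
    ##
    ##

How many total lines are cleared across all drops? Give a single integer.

Drop 1: I rot1 at col 4 lands with bottom-row=0; cleared 0 line(s) (total 0); column heights now [0 0 0 0 4], max=4
Drop 2: J rot0 at col 2 lands with bottom-row=4; cleared 0 line(s) (total 0); column heights now [0 0 6 5 5], max=6
Drop 3: L rot2 at col 1 lands with bottom-row=5; cleared 0 line(s) (total 0); column heights now [0 7 7 7 5], max=7
Drop 4: J rot3 at col 1 lands with bottom-row=7; cleared 0 line(s) (total 0); column heights now [0 8 10 7 5], max=10
Drop 5: T rot3 at col 3 lands with bottom-row=6; cleared 0 line(s) (total 0); column heights now [0 8 10 8 9], max=10
Drop 6: O rot2 at col 3 lands with bottom-row=9; cleared 0 line(s) (total 0); column heights now [0 8 10 11 11], max=11

Answer: 0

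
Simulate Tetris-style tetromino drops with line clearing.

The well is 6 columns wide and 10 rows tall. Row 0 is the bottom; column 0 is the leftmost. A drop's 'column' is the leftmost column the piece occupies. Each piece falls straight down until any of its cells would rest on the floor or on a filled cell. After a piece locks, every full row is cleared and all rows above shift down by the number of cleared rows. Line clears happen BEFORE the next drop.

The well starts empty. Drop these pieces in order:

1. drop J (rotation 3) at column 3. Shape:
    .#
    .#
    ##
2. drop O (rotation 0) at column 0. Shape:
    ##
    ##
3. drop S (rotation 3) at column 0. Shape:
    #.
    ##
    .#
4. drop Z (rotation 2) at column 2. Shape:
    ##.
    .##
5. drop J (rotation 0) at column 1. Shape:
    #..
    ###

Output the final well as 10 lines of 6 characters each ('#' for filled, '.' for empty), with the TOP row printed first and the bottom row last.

Answer: ......
......
......
.#....
.###..
#.##..
##.##.
.#..#.
##..#.
##.##.

Derivation:
Drop 1: J rot3 at col 3 lands with bottom-row=0; cleared 0 line(s) (total 0); column heights now [0 0 0 1 3 0], max=3
Drop 2: O rot0 at col 0 lands with bottom-row=0; cleared 0 line(s) (total 0); column heights now [2 2 0 1 3 0], max=3
Drop 3: S rot3 at col 0 lands with bottom-row=2; cleared 0 line(s) (total 0); column heights now [5 4 0 1 3 0], max=5
Drop 4: Z rot2 at col 2 lands with bottom-row=3; cleared 0 line(s) (total 0); column heights now [5 4 5 5 4 0], max=5
Drop 5: J rot0 at col 1 lands with bottom-row=5; cleared 0 line(s) (total 0); column heights now [5 7 6 6 4 0], max=7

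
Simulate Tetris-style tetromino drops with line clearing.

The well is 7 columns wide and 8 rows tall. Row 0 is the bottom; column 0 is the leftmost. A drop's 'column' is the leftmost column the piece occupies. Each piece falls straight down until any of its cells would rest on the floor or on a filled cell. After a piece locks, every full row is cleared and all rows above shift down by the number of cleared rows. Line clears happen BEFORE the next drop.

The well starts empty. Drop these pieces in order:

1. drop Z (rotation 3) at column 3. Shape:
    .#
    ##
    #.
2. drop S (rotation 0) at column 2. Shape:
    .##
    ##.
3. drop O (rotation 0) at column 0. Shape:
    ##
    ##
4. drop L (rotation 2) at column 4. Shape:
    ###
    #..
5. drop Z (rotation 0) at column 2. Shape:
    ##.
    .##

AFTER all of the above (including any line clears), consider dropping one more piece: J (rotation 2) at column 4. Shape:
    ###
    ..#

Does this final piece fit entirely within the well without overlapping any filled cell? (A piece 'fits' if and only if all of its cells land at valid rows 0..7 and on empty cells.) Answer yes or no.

Answer: yes

Derivation:
Drop 1: Z rot3 at col 3 lands with bottom-row=0; cleared 0 line(s) (total 0); column heights now [0 0 0 2 3 0 0], max=3
Drop 2: S rot0 at col 2 lands with bottom-row=2; cleared 0 line(s) (total 0); column heights now [0 0 3 4 4 0 0], max=4
Drop 3: O rot0 at col 0 lands with bottom-row=0; cleared 0 line(s) (total 0); column heights now [2 2 3 4 4 0 0], max=4
Drop 4: L rot2 at col 4 lands with bottom-row=4; cleared 0 line(s) (total 0); column heights now [2 2 3 4 6 6 6], max=6
Drop 5: Z rot0 at col 2 lands with bottom-row=6; cleared 0 line(s) (total 0); column heights now [2 2 8 8 7 6 6], max=8
Test piece J rot2 at col 4 (width 3): heights before test = [2 2 8 8 7 6 6]; fits = True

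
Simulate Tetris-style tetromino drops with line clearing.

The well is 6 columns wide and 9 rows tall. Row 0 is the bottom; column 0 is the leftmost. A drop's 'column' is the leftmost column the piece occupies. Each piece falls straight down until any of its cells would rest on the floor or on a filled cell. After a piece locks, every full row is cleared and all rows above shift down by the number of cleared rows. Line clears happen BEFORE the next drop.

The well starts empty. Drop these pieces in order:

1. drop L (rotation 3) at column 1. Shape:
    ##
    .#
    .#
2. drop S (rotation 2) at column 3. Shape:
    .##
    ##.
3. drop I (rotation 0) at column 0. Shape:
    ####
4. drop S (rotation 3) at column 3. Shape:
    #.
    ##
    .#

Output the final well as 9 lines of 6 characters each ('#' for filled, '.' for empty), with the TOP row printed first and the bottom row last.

Drop 1: L rot3 at col 1 lands with bottom-row=0; cleared 0 line(s) (total 0); column heights now [0 3 3 0 0 0], max=3
Drop 2: S rot2 at col 3 lands with bottom-row=0; cleared 0 line(s) (total 0); column heights now [0 3 3 1 2 2], max=3
Drop 3: I rot0 at col 0 lands with bottom-row=3; cleared 0 line(s) (total 0); column heights now [4 4 4 4 2 2], max=4
Drop 4: S rot3 at col 3 lands with bottom-row=3; cleared 0 line(s) (total 0); column heights now [4 4 4 6 5 2], max=6

Answer: ......
......
......
...#..
...##.
#####.
.##...
..#.##
..###.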